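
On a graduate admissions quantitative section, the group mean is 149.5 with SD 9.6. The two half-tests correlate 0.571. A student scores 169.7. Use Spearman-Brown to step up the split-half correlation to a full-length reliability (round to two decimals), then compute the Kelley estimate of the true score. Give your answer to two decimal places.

Spearman-Brown: ρ = 2r/(1 + r) = 2(0.571)/(1 + 0.571) = 1.1420/1.571 = 0.7269 → 0.73
T̂ = 0.73(169.7) + 0.27(149.5) = 123.881 + 40.365 = 164.246 → 164.25

164.25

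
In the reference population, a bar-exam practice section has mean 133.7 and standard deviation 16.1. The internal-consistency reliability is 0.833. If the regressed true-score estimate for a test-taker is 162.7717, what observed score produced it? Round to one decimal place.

T̂ = ρX + (1 − ρ)μ  ⇒  X = (T̂ − (1 − ρ)μ) / ρ
X = (162.7717 − 0.167 × 133.7) / 0.833 = (162.7717 − 22.3279) / 0.833 = 140.4438 / 0.833 = 168.600

168.6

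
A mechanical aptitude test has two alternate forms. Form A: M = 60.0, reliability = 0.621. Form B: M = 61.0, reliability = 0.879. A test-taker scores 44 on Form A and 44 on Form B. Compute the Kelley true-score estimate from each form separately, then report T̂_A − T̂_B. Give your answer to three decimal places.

T̂_A = 0.621(44) + 0.379(60.0) = 50.06400
T̂_B = 0.879(44) + 0.121(61.0) = 46.05700
T̂_A − T̂_B = 4.00700

4.007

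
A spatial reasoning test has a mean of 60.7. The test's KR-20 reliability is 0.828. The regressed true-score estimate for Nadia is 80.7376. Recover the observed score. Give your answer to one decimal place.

84.9

T̂ = ρX + (1 − ρ)μ  ⇒  X = (T̂ − (1 − ρ)μ) / ρ
X = (80.7376 − 0.172 × 60.7) / 0.828 = (80.7376 − 10.4404) / 0.828 = 70.2972 / 0.828 = 84.900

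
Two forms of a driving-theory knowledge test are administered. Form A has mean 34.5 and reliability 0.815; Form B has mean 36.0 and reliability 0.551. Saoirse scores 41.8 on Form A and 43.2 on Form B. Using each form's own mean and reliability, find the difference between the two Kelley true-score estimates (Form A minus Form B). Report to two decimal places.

T̂_A = 0.815(41.8) + 0.185(34.5) = 40.4495
T̂_B = 0.551(43.2) + 0.449(36.0) = 39.9672
T̂_A − T̂_B = 0.4823

0.48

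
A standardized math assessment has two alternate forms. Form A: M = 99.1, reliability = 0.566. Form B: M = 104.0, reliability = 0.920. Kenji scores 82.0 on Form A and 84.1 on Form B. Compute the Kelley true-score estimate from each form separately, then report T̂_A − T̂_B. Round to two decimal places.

3.73

T̂_A = 0.566(82.0) + 0.434(99.1) = 89.4214
T̂_B = 0.920(84.1) + 0.080(104.0) = 85.6920
T̂_A − T̂_B = 3.7294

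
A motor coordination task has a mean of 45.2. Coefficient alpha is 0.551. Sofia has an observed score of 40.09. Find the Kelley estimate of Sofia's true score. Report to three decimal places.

42.384

T̂ = ρX + (1 − ρ)μ
  = 0.551 × 40.09 + 0.449 × 45.2
  = 22.08959 + 20.2948
  = 42.3844
  ≈ 42.384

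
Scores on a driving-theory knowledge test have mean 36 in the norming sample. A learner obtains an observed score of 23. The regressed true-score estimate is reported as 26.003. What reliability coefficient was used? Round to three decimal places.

0.769

T̂ = ρX + (1 − ρ)μ  ⇒  T̂ − μ = ρ(X − μ)
ρ = (T̂ − μ)/(X − μ) = (26.003 − 36) / (23 − 36) = -9.997 / -13.0 = 0.76900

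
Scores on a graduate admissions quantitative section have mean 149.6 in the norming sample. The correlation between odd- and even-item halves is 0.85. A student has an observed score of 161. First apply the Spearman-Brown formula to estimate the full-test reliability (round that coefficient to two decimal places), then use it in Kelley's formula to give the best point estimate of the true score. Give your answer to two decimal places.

160.09

Spearman-Brown: ρ = 2r/(1 + r) = 2(0.85)/(1 + 0.85) = 1.700/1.85 = 0.9189 → 0.92
Kelley's formula gives T̂ = 0.92·161 + 0.08·149.6 = 148.12 + 11.968 = 160.088.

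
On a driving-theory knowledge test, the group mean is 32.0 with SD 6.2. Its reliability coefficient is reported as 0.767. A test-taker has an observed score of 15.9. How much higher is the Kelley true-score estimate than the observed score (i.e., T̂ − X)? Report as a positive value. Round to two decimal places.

3.75

T̂ = ρX + (1 − ρ)μ
  = 0.767 × 15.9 + 0.233 × 32.0
  = 12.1953 + 7.4560
  = 19.6513
  ≈ 19.651
T̂ − X = 19.651 − 15.9 = 3.751 → 3.75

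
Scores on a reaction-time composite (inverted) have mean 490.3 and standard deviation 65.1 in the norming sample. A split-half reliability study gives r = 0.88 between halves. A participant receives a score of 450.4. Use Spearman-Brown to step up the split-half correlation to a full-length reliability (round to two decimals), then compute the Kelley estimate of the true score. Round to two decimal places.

452.79

Spearman-Brown: ρ = 2r/(1 + r) = 2(0.88)/(1 + 0.88) = 1.760/1.88 = 0.9362 → 0.94
Weight the observed score by reliability and the mean by (1 − reliability): T̂ = 0.94·450.4 + 0.06·490.3 = 423.376 + 29.418 = 452.794.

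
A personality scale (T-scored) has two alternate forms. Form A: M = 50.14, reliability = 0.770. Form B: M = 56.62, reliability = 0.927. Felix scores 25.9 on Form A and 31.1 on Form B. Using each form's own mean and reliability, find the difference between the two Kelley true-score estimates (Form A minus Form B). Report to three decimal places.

-1.488

T̂_A = 0.770(25.9) + 0.230(50.14) = 31.47520
T̂_B = 0.927(31.1) + 0.073(56.62) = 32.96296
T̂_A − T̂_B = -1.48776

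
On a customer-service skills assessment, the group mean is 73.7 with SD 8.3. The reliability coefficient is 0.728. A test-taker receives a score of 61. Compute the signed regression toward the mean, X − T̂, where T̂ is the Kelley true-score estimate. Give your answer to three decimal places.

Kelley's formula gives T̂ = 0.728·61 + 0.272·73.7 = 44.408 + 20.0464 = 64.45440.
X − T̂ = 61 − 64.4544 = -3.4544 → -3.454

-3.454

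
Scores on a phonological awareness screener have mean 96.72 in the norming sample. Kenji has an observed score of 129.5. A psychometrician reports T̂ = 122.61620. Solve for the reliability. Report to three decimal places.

T̂ = ρX + (1 − ρ)μ  ⇒  T̂ − μ = ρ(X − μ)
ρ = (T̂ − μ)/(X − μ) = (122.61620 − 96.72) / (129.5 − 96.72) = 25.89620 / 32.78 = 0.79000

0.790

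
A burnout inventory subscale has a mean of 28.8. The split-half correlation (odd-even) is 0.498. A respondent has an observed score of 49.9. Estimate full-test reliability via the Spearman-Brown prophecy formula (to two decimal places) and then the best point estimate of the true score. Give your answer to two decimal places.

Spearman-Brown: ρ = 2r/(1 + r) = 2(0.498)/(1 + 0.498) = 0.9960/1.498 = 0.6649 → 0.66
T̂ = 0.66(49.9) + 0.34(28.8) = 32.934 + 9.792 = 42.726 → 42.73

42.73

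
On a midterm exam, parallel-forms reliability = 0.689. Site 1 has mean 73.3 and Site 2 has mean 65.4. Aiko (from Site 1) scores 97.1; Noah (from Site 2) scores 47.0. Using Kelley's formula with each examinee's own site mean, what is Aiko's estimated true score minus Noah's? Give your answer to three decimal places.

36.976

T̂_Aiko = 0.689(97.1) + 0.311(73.3) = 89.69820
T̂_Noah = 0.689(47.0) + 0.311(65.4) = 52.72240
Difference = 89.69820 − 52.72240 = 36.97580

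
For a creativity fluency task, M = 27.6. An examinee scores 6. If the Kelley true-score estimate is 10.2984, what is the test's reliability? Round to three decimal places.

0.801

T̂ = ρX + (1 − ρ)μ  ⇒  T̂ − μ = ρ(X − μ)
ρ = (T̂ − μ)/(X − μ) = (10.2984 − 27.6) / (6 − 27.6) = -17.3016 / -21.6 = 0.80100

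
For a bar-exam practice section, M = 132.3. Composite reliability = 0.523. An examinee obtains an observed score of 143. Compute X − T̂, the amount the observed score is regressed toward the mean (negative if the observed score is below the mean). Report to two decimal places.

T̂ = 0.523(143) + 0.477(132.3) = 74.789 + 63.1071 = 137.8961 → 137.896
X − T̂ = 143 − 137.896 = 5.104 → 5.10

5.10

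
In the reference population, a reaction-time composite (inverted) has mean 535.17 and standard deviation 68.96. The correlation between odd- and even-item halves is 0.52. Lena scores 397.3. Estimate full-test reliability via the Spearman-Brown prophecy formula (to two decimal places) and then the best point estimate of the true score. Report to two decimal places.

441.42

Spearman-Brown: ρ = 2r/(1 + r) = 2(0.52)/(1 + 0.52) = 1.040/1.52 = 0.6842 → 0.68
Regress the observed score toward the mean by the unreliability: T̂ = 0.68·397.3 + 0.32·535.17 = 270.164 + 171.2544 = 441.418.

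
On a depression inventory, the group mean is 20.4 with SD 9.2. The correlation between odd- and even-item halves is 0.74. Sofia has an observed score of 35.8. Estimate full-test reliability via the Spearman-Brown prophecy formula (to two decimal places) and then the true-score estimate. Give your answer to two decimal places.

Spearman-Brown: ρ = 2r/(1 + r) = 2(0.74)/(1 + 0.74) = 1.480/1.74 = 0.8506 → 0.85
T̂ = ρX + (1 − ρ)μ
  = 0.85 × 35.8 + 0.15 × 20.4
  = 30.430 + 3.060
  = 33.490
  ≈ 33.49

33.49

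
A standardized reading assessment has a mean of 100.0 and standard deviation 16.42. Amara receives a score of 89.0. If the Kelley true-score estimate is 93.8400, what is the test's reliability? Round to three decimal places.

0.560

T̂ = ρX + (1 − ρ)μ  ⇒  T̂ − μ = ρ(X − μ)
ρ = (T̂ − μ)/(X − μ) = (93.8400 − 100.0) / (89.0 − 100.0) = -6.1600 / -11.0 = 0.56000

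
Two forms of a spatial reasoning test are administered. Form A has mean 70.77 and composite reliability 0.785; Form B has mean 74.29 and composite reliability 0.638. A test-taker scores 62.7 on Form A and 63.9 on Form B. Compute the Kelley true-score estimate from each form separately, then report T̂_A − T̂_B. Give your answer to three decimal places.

-3.226

T̂_A = 0.785(62.7) + 0.215(70.77) = 64.43505
T̂_B = 0.638(63.9) + 0.362(74.29) = 67.66118
T̂_A − T̂_B = -3.22613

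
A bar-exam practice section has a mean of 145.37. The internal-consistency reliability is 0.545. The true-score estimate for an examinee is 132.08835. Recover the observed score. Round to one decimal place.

121.0

T̂ = ρX + (1 − ρ)μ  ⇒  X = (T̂ − (1 − ρ)μ) / ρ
X = (132.08835 − 0.455 × 145.37) / 0.545 = (132.08835 − 66.14335) / 0.545 = 65.94500 / 0.545 = 121.000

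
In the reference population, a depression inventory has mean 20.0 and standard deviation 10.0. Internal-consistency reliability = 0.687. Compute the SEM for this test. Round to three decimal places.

5.595

SEM = SD · √(1 − ρ) = 10.0 × √0.313 = 10.0 × 0.5595 = 5.5946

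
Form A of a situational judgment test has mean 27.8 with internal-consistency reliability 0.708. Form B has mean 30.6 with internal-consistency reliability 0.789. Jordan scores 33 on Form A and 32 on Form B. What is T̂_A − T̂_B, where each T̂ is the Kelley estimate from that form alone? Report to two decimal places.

T̂_A = 0.708(33) + 0.292(27.8) = 31.4816
T̂_B = 0.789(32) + 0.211(30.6) = 31.7046
T̂_A − T̂_B = -0.2230

-0.22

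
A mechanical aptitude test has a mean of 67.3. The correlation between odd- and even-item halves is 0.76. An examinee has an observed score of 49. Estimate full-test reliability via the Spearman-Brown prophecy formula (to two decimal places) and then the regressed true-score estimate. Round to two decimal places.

51.56

Spearman-Brown: ρ = 2r/(1 + r) = 2(0.76)/(1 + 0.76) = 1.520/1.76 = 0.8636 → 0.86
T̂ = 0.86(49) + 0.14(67.3) = 42.14 + 9.422 = 51.562 → 51.56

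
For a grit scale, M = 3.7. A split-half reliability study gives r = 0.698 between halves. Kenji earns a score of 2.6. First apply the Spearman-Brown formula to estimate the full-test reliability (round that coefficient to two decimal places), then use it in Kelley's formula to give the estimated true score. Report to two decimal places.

2.80

Spearman-Brown: ρ = 2r/(1 + r) = 2(0.698)/(1 + 0.698) = 1.3960/1.698 = 0.8221 → 0.82
T̂ = 0.82(2.6) + 0.18(3.7) = 2.132 + 0.666 = 2.798 → 2.80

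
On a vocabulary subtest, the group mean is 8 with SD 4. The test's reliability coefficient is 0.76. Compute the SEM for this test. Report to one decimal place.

2.0

SEM = SD · √(1 − ρ) = 4 × √0.24 = 4 × 0.4899 = 1.960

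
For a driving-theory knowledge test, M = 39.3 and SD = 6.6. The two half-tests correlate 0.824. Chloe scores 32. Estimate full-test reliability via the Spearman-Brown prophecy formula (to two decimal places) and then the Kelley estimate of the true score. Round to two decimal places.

Spearman-Brown: ρ = 2r/(1 + r) = 2(0.824)/(1 + 0.824) = 1.6480/1.824 = 0.9035 → 0.90
T̂ = ρX + (1 − ρ)μ
  = 0.90 × 32 + 0.10 × 39.3
  = 28.80 + 3.930
  = 32.730
  ≈ 32.73

32.73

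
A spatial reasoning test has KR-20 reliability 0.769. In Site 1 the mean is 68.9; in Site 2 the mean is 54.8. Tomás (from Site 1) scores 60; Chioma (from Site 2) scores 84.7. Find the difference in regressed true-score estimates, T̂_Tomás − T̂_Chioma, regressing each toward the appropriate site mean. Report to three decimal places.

-15.737

T̂_Tomás = 0.769(60) + 0.231(68.9) = 62.05590
T̂_Chioma = 0.769(84.7) + 0.231(54.8) = 77.79310
Difference = 62.05590 − 77.79310 = -15.73720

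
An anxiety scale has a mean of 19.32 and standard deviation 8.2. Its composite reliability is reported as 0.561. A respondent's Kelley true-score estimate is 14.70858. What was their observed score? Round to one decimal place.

11.1

T̂ = ρX + (1 − ρ)μ  ⇒  X = (T̂ − (1 − ρ)μ) / ρ
X = (14.70858 − 0.439 × 19.32) / 0.561 = (14.70858 − 8.48148) / 0.561 = 6.22710 / 0.561 = 11.100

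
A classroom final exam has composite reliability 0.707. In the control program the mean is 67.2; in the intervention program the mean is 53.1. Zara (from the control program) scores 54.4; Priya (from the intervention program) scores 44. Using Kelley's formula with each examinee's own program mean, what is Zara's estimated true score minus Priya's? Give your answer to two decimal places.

T̂_Zara = 0.707(54.4) + 0.293(67.2) = 58.1504
T̂_Priya = 0.707(44) + 0.293(53.1) = 46.6663
Difference = 58.1504 − 46.6663 = 11.4841

11.48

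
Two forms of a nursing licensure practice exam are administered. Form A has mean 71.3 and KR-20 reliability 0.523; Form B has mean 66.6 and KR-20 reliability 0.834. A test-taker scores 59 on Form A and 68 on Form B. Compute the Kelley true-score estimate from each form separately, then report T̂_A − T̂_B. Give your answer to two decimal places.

-2.90

T̂_A = 0.523(59) + 0.477(71.3) = 64.8671
T̂_B = 0.834(68) + 0.166(66.6) = 67.7676
T̂_A − T̂_B = -2.9005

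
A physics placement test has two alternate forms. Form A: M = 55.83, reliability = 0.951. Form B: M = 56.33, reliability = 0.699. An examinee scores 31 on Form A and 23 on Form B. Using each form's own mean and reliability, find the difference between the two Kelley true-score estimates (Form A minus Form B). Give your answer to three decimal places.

T̂_A = 0.951(31) + 0.049(55.83) = 32.21667
T̂_B = 0.699(23) + 0.301(56.33) = 33.03233
T̂_A − T̂_B = -0.81566

-0.816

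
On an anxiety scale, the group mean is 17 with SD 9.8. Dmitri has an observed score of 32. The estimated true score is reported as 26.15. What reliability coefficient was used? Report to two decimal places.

T̂ = ρX + (1 − ρ)μ  ⇒  T̂ − μ = ρ(X − μ)
ρ = (T̂ − μ)/(X − μ) = (26.15 − 17) / (32 − 17) = 9.15 / 15.0 = 0.6100

0.61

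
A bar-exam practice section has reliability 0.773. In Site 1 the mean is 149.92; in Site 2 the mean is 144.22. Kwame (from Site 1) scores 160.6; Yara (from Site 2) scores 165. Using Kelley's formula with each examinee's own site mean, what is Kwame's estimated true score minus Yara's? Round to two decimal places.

-2.11

T̂_Kwame = 0.773(160.6) + 0.227(149.92) = 158.1756
T̂_Yara = 0.773(165) + 0.227(144.22) = 160.2829
Difference = 158.1756 − 160.2829 = -2.1073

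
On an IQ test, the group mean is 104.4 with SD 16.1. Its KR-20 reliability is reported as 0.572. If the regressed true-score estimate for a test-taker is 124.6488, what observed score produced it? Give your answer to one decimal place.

139.8

T̂ = ρX + (1 − ρ)μ  ⇒  X = (T̂ − (1 − ρ)μ) / ρ
X = (124.6488 − 0.428 × 104.4) / 0.572 = (124.6488 − 44.6832) / 0.572 = 79.9656 / 0.572 = 139.800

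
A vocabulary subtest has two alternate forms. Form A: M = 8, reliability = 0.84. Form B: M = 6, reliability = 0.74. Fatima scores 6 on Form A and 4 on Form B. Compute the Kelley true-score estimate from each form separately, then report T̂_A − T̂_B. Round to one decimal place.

1.8

T̂_A = 0.84(6) + 0.16(8) = 6.320
T̂_B = 0.74(4) + 0.26(6) = 4.520
T̂_A − T̂_B = 1.800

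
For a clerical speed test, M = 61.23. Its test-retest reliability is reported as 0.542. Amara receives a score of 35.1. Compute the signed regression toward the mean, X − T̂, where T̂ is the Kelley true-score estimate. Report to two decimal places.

-11.97

Regress the observed score toward the mean by the unreliability: T̂ = 0.542·35.1 + 0.458·61.23 = 19.0242 + 28.04334 = 47.0675.
X − T̂ = 35.1 − 47.068 = -11.968 → -11.97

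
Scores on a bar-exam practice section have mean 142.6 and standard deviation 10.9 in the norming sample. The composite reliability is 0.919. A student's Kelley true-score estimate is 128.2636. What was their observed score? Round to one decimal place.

T̂ = ρX + (1 − ρ)μ  ⇒  X = (T̂ − (1 − ρ)μ) / ρ
X = (128.2636 − 0.081 × 142.6) / 0.919 = (128.2636 − 11.5506) / 0.919 = 116.7130 / 0.919 = 127.000

127.0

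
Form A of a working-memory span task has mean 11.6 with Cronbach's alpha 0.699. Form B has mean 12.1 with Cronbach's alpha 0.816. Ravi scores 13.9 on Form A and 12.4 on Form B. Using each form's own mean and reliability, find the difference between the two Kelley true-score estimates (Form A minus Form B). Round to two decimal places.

0.86

T̂_A = 0.699(13.9) + 0.301(11.6) = 13.2077
T̂_B = 0.816(12.4) + 0.184(12.1) = 12.3448
T̂_A − T̂_B = 0.8629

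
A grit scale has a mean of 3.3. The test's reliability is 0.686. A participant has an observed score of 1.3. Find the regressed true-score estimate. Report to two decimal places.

1.93

T̂ = 0.686(1.3) + 0.314(3.3) = 0.8918 + 1.0362 = 1.928 → 1.93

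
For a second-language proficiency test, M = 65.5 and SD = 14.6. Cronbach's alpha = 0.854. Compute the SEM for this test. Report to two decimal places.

SEM = SD · √(1 − ρ) = 14.6 × √0.146 = 14.6 × 0.3821 = 5.579

5.58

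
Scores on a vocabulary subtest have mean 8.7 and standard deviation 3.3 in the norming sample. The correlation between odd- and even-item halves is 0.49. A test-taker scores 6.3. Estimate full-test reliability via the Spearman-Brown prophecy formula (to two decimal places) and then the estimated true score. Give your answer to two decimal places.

7.12

Spearman-Brown: ρ = 2r/(1 + r) = 2(0.49)/(1 + 0.49) = 0.980/1.49 = 0.6577 → 0.66
T̂ = ρX + (1 − ρ)μ
  = 0.66 × 6.3 + 0.34 × 8.7
  = 4.158 + 2.958
  = 7.116
  ≈ 7.12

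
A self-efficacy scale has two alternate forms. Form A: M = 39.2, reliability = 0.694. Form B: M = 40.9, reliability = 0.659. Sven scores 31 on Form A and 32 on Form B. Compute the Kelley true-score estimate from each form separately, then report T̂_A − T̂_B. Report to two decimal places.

-1.53

T̂_A = 0.694(31) + 0.306(39.2) = 33.5092
T̂_B = 0.659(32) + 0.341(40.9) = 35.0349
T̂_A − T̂_B = -1.5257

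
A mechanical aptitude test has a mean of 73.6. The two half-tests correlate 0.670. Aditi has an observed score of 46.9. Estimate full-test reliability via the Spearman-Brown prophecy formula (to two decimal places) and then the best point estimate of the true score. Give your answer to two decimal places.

52.24

Spearman-Brown: ρ = 2r/(1 + r) = 2(0.670)/(1 + 0.670) = 1.3400/1.670 = 0.8024 → 0.80
T̂ = 0.80(46.9) + 0.20(73.6) = 37.520 + 14.720 = 52.240 → 52.24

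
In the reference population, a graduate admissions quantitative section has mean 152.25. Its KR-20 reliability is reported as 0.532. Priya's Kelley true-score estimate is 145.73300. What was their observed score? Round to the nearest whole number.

T̂ = ρX + (1 − ρ)μ  ⇒  X = (T̂ − (1 − ρ)μ) / ρ
X = (145.73300 − 0.468 × 152.25) / 0.532 = (145.73300 − 71.25300) / 0.532 = 74.48000 / 0.532 = 140.00

140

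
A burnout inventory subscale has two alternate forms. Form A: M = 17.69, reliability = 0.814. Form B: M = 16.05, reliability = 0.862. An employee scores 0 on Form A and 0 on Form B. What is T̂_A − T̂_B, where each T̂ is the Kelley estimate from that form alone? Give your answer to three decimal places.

T̂_A = 0.814(0) + 0.186(17.69) = 3.29034
T̂_B = 0.862(0) + 0.138(16.05) = 2.21490
T̂_A − T̂_B = 1.07544

1.075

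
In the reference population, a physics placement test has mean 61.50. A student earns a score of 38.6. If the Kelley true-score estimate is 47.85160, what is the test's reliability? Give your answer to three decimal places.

T̂ = ρX + (1 − ρ)μ  ⇒  T̂ − μ = ρ(X − μ)
ρ = (T̂ − μ)/(X − μ) = (47.85160 − 61.50) / (38.6 − 61.50) = -13.64840 / -22.90 = 0.59600

0.596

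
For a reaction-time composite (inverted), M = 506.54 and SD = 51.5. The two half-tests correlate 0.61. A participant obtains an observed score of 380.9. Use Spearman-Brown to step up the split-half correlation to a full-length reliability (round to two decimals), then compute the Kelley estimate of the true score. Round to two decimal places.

411.05

Spearman-Brown: ρ = 2r/(1 + r) = 2(0.61)/(1 + 0.61) = 1.220/1.61 = 0.7578 → 0.76
T̂ = 0.76(380.9) + 0.24(506.54) = 289.484 + 121.5696 = 411.054 → 411.05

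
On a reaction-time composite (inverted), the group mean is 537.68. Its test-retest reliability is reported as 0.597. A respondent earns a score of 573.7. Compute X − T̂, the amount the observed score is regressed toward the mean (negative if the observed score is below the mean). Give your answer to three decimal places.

14.516

T̂ = 0.597(573.7) + 0.403(537.68) = 342.4989 + 216.68504 = 559.18394 → 559.1839
X − T̂ = 573.7 − 559.1839 = 14.5161 → 14.516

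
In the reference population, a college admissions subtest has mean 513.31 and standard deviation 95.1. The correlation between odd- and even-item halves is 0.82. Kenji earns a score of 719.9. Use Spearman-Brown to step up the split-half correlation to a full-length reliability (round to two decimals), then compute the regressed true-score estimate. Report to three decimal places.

699.241

Spearman-Brown: ρ = 2r/(1 + r) = 2(0.82)/(1 + 0.82) = 1.640/1.82 = 0.9011 → 0.90
Kelley's formula gives T̂ = 0.90·719.9 + 0.10·513.31 = 647.910 + 51.3310 = 699.2410.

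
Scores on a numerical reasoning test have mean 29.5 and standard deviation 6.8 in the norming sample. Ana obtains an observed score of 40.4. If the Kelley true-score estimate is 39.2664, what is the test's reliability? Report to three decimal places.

0.896

T̂ = ρX + (1 − ρ)μ  ⇒  T̂ − μ = ρ(X − μ)
ρ = (T̂ − μ)/(X − μ) = (39.2664 − 29.5) / (40.4 − 29.5) = 9.7664 / 10.9 = 0.89600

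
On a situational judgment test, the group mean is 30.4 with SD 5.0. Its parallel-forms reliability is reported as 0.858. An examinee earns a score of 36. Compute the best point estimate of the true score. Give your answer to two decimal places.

T̂ = 0.858(36) + 0.142(30.4) = 30.888 + 4.3168 = 35.205 → 35.20

35.20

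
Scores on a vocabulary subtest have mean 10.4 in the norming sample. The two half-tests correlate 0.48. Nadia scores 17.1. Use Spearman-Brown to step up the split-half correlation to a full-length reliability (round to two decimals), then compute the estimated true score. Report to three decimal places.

14.755

Spearman-Brown: ρ = 2r/(1 + r) = 2(0.48)/(1 + 0.48) = 0.960/1.48 = 0.6486 → 0.65
Weight the observed score by reliability and the mean by (1 − reliability): T̂ = 0.65·17.1 + 0.35·10.4 = 11.115 + 3.640 = 14.7550.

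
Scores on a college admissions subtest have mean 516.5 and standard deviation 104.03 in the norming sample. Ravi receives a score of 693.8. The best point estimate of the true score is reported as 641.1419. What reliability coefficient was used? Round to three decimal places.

T̂ = ρX + (1 − ρ)μ  ⇒  T̂ − μ = ρ(X − μ)
ρ = (T̂ − μ)/(X − μ) = (641.1419 − 516.5) / (693.8 − 516.5) = 124.6419 / 177.3 = 0.70300

0.703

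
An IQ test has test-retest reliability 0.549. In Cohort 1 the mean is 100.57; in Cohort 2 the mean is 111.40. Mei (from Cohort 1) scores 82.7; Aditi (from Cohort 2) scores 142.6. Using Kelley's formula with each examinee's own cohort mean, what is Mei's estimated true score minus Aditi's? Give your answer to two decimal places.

-37.77

T̂_Mei = 0.549(82.7) + 0.451(100.57) = 90.7594
T̂_Aditi = 0.549(142.6) + 0.451(111.40) = 128.5288
Difference = 90.7594 − 128.5288 = -37.7694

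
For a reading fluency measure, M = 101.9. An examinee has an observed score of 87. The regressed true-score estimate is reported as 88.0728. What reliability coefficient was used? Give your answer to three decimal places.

T̂ = ρX + (1 − ρ)μ  ⇒  T̂ − μ = ρ(X − μ)
ρ = (T̂ − μ)/(X − μ) = (88.0728 − 101.9) / (87 − 101.9) = -13.8272 / -14.9 = 0.92800

0.928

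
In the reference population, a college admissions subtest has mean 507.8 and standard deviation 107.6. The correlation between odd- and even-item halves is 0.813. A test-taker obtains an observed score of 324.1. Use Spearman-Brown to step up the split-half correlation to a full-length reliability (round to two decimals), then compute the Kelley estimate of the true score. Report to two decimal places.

342.47

Spearman-Brown: ρ = 2r/(1 + r) = 2(0.813)/(1 + 0.813) = 1.6260/1.813 = 0.8969 → 0.90
T̂ = ρX + (1 − ρ)μ
  = 0.90 × 324.1 + 0.10 × 507.8
  = 291.690 + 50.780
  = 342.470
  ≈ 342.47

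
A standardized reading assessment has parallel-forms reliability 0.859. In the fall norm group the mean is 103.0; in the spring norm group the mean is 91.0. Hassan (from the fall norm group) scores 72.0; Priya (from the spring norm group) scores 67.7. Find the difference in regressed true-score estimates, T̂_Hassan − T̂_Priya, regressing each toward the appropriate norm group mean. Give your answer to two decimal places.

5.39

T̂_Hassan = 0.859(72.0) + 0.141(103.0) = 76.3710
T̂_Priya = 0.859(67.7) + 0.141(91.0) = 70.9853
Difference = 76.3710 − 70.9853 = 5.3857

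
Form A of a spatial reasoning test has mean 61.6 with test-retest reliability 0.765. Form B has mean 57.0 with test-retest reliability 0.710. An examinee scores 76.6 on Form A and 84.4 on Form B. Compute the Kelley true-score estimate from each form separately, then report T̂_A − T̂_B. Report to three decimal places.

T̂_A = 0.765(76.6) + 0.235(61.6) = 73.07500
T̂_B = 0.710(84.4) + 0.290(57.0) = 76.45400
T̂_A − T̂_B = -3.37900

-3.379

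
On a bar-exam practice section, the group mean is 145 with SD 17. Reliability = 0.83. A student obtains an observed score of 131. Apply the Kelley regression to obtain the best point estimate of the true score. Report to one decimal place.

133.4

T̂ = ρX + (1 − ρ)μ
  = 0.83 × 131 + 0.17 × 145
  = 108.73 + 24.65
  = 133.38
  ≈ 133.4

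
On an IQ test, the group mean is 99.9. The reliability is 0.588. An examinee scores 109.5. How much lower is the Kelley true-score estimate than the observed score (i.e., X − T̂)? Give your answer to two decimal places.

Weight the observed score by reliability and the mean by (1 − reliability): T̂ = 0.588·109.5 + 0.412·99.9 = 64.3860 + 41.1588 = 105.5448.
X − T̂ = 109.5 − 105.545 = 3.955 → 3.96

3.96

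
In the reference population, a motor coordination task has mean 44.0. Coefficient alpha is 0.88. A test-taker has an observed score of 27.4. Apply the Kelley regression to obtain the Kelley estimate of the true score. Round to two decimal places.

29.39

T̂ = ρX + (1 − ρ)μ
  = 0.88 × 27.4 + 0.12 × 44.0
  = 24.112 + 5.280
  = 29.392
  ≈ 29.39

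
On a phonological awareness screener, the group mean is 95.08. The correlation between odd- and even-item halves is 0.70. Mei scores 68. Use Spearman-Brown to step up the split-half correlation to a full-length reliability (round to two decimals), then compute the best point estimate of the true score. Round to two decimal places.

Spearman-Brown: ρ = 2r/(1 + r) = 2(0.70)/(1 + 0.70) = 1.400/1.70 = 0.8235 → 0.82
Weight the observed score by reliability and the mean by (1 − reliability): T̂ = 0.82·68 + 0.18·95.08 = 55.76 + 17.1144 = 72.874.

72.87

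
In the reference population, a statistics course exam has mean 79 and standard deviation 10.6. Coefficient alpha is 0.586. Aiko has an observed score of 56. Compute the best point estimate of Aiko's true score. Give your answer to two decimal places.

T̂ = ρX + (1 − ρ)μ
  = 0.586 × 56 + 0.414 × 79
  = 32.816 + 32.706
  = 65.522
  ≈ 65.52

65.52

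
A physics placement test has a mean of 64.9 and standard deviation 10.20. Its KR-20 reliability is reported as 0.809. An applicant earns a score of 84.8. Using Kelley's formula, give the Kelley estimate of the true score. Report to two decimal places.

T̂ = ρX + (1 − ρ)μ
  = 0.809 × 84.8 + 0.191 × 64.9
  = 68.6032 + 12.3959
  = 80.999
  ≈ 81.00

81.00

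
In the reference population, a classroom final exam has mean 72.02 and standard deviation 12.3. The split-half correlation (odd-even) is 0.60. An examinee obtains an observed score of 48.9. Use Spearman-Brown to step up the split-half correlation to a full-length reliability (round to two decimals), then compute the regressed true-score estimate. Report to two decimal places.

54.68

Spearman-Brown: ρ = 2r/(1 + r) = 2(0.60)/(1 + 0.60) = 1.200/1.60 = 0.7500 → 0.75
Weight the observed score by reliability and the mean by (1 − reliability): T̂ = 0.75·48.9 + 0.25·72.02 = 36.675 + 18.0050 = 54.680.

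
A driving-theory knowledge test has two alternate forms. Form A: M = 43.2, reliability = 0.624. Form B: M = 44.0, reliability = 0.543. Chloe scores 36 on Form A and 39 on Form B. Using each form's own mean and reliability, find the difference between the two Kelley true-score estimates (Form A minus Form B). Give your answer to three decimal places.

-2.578

T̂_A = 0.624(36) + 0.376(43.2) = 38.70720
T̂_B = 0.543(39) + 0.457(44.0) = 41.28500
T̂_A − T̂_B = -2.57780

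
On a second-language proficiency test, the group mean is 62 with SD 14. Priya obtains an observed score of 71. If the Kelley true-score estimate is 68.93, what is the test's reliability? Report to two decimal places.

T̂ = ρX + (1 − ρ)μ  ⇒  T̂ − μ = ρ(X − μ)
ρ = (T̂ − μ)/(X − μ) = (68.93 − 62) / (71 − 62) = 6.93 / 9.0 = 0.7700

0.77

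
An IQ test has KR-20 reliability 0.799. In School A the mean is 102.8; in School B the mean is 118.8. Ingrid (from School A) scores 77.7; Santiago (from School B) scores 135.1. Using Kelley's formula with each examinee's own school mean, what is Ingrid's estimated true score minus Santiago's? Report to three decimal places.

T̂_Ingrid = 0.799(77.7) + 0.201(102.8) = 82.74510
T̂_Santiago = 0.799(135.1) + 0.201(118.8) = 131.82370
Difference = 82.74510 − 131.82370 = -49.07860

-49.079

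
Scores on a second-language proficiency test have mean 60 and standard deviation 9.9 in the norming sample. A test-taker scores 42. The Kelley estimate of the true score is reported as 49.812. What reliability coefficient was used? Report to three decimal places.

0.566

T̂ = ρX + (1 − ρ)μ  ⇒  T̂ − μ = ρ(X − μ)
ρ = (T̂ − μ)/(X − μ) = (49.812 − 60) / (42 − 60) = -10.188 / -18.0 = 0.56600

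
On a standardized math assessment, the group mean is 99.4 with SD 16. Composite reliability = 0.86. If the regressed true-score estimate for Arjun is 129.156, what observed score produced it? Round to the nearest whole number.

T̂ = ρX + (1 − ρ)μ  ⇒  X = (T̂ − (1 − ρ)μ) / ρ
X = (129.156 − 0.14 × 99.4) / 0.86 = (129.156 − 13.916) / 0.86 = 115.240 / 0.86 = 134.00

134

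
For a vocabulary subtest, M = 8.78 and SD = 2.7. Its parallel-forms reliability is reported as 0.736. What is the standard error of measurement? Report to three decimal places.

1.387

SEM = SD · √(1 − ρ) = 2.7 × √0.264 = 2.7 × 0.5138 = 1.3873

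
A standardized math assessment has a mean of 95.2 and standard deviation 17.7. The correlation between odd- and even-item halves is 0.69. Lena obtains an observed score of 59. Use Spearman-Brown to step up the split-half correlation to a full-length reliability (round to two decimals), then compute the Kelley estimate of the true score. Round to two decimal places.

65.52

Spearman-Brown: ρ = 2r/(1 + r) = 2(0.69)/(1 + 0.69) = 1.380/1.69 = 0.8166 → 0.82
T̂ = 0.82(59) + 0.18(95.2) = 48.38 + 17.136 = 65.516 → 65.52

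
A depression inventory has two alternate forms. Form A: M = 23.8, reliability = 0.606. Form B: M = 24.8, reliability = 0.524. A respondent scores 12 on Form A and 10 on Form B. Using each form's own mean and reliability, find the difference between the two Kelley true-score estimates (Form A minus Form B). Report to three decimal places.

T̂_A = 0.606(12) + 0.394(23.8) = 16.64920
T̂_B = 0.524(10) + 0.476(24.8) = 17.04480
T̂_A − T̂_B = -0.39560

-0.396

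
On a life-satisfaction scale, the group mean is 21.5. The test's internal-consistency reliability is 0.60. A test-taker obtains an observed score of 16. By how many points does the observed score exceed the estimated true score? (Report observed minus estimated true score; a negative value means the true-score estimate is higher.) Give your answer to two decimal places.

-2.20

Regress the observed score toward the mean by the unreliability: T̂ = 0.60·16 + 0.40·21.5 = 9.60 + 8.600 = 18.2000.
X − T̂ = 16 − 18.200 = -2.200 → -2.20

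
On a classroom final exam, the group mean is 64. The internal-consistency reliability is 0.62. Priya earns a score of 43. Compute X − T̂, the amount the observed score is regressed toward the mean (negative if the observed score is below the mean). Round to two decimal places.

T̂ = ρX + (1 − ρ)μ
  = 0.62 × 43 + 0.38 × 64
  = 26.66 + 24.32
  = 50.9800
  ≈ 50.980
X − T̂ = 43 − 50.980 = -7.980 → -7.98

-7.98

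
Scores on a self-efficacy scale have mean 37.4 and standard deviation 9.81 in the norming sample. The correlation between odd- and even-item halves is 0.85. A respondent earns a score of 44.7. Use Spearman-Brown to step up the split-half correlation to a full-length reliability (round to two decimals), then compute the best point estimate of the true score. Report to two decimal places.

Spearman-Brown: ρ = 2r/(1 + r) = 2(0.85)/(1 + 0.85) = 1.700/1.85 = 0.9189 → 0.92
T̂ = 0.92(44.7) + 0.08(37.4) = 41.124 + 2.992 = 44.116 → 44.12

44.12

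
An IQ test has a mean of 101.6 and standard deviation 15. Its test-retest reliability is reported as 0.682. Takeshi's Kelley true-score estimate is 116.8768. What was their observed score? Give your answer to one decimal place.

124.0

T̂ = ρX + (1 − ρ)μ  ⇒  X = (T̂ − (1 − ρ)μ) / ρ
X = (116.8768 − 0.318 × 101.6) / 0.682 = (116.8768 − 32.3088) / 0.682 = 84.5680 / 0.682 = 124.000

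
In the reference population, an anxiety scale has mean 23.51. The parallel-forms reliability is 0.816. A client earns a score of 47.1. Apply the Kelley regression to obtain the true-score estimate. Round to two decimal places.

Weight the observed score by reliability and the mean by (1 − reliability): T̂ = 0.816·47.1 + 0.184·23.51 = 38.4336 + 4.32584 = 42.759.

42.76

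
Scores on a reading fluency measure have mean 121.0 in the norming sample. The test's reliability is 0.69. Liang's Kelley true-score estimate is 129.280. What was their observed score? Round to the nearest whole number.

T̂ = ρX + (1 − ρ)μ  ⇒  X = (T̂ − (1 − ρ)μ) / ρ
X = (129.280 − 0.31 × 121.0) / 0.69 = (129.280 − 37.510) / 0.69 = 91.770 / 0.69 = 133.00

133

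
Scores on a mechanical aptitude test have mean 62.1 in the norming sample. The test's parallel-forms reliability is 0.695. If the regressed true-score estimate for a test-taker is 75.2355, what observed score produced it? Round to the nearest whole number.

81

T̂ = ρX + (1 − ρ)μ  ⇒  X = (T̂ − (1 − ρ)μ) / ρ
X = (75.2355 − 0.305 × 62.1) / 0.695 = (75.2355 − 18.9405) / 0.695 = 56.2950 / 0.695 = 81.00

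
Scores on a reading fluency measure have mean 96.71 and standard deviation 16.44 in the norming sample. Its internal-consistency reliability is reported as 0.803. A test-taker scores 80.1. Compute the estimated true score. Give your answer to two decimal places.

Weight the observed score by reliability and the mean by (1 − reliability): T̂ = 0.803·80.1 + 0.197·96.71 = 64.3203 + 19.05187 = 83.372.

83.37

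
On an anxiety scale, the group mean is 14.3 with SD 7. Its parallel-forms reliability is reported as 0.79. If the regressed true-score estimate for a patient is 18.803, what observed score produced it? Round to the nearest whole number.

20

T̂ = ρX + (1 − ρ)μ  ⇒  X = (T̂ − (1 − ρ)μ) / ρ
X = (18.803 − 0.21 × 14.3) / 0.79 = (18.803 − 3.003) / 0.79 = 15.800 / 0.79 = 20.00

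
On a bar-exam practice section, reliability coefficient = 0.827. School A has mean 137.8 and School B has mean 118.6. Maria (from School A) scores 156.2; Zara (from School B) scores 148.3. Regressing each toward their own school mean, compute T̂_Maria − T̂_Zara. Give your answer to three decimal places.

9.855

T̂_Maria = 0.827(156.2) + 0.173(137.8) = 153.01680
T̂_Zara = 0.827(148.3) + 0.173(118.6) = 143.16190
Difference = 153.01680 − 143.16190 = 9.85490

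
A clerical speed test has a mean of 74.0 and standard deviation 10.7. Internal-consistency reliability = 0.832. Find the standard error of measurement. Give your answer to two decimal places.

4.39

SEM = SD · √(1 − ρ) = 10.7 × √0.168 = 10.7 × 0.4099 = 4.386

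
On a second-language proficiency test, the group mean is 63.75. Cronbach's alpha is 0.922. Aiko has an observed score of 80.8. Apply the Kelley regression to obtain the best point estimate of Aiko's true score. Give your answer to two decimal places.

79.47

Regress the observed score toward the mean by the unreliability: T̂ = 0.922·80.8 + 0.078·63.75 = 74.4976 + 4.97250 = 79.470.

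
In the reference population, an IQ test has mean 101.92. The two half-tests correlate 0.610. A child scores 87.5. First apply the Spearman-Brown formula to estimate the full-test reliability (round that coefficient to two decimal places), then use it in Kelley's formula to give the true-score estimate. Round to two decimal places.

Spearman-Brown: ρ = 2r/(1 + r) = 2(0.610)/(1 + 0.610) = 1.2200/1.610 = 0.7578 → 0.76
Kelley's formula gives T̂ = 0.76·87.5 + 0.24·101.92 = 66.500 + 24.4608 = 90.961.

90.96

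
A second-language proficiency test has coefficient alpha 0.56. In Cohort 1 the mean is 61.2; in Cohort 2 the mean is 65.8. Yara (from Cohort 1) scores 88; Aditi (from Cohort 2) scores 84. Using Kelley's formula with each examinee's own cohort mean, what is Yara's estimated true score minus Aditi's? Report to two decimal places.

0.22

T̂_Yara = 0.56(88) + 0.44(61.2) = 76.2080
T̂_Aditi = 0.56(84) + 0.44(65.8) = 75.9920
Difference = 76.2080 − 75.9920 = 0.2160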